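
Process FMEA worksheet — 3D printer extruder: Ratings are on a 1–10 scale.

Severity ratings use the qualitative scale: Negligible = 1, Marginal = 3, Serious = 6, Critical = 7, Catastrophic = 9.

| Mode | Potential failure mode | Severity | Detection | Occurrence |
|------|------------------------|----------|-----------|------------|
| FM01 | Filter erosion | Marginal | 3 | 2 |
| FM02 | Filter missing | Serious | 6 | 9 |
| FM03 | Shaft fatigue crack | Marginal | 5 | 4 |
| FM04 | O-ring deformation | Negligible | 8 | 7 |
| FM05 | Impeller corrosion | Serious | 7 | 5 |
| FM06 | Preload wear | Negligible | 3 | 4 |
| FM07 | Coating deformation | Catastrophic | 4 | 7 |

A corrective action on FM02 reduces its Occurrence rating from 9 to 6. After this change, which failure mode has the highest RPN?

RPN = Severity × Occurrence × Detection:
  FM01: 3 × 2 × 3 = 18
  FM02: 6 × 9 × 6 = 324
  FM03: 3 × 4 × 5 = 60
  FM04: 1 × 7 × 8 = 56
  FM05: 6 × 5 × 7 = 210
  FM06: 1 × 4 × 3 = 12
  FM07: 9 × 7 × 4 = 252
After action: FM02 → 6 × 6 × 6 = 216.
Revised RPNs: FM07=252, FM02=216, FM05=210, FM03=60, FM04=56, FM01=18, FM06=12.
Highest is now FM07 (252).

FM07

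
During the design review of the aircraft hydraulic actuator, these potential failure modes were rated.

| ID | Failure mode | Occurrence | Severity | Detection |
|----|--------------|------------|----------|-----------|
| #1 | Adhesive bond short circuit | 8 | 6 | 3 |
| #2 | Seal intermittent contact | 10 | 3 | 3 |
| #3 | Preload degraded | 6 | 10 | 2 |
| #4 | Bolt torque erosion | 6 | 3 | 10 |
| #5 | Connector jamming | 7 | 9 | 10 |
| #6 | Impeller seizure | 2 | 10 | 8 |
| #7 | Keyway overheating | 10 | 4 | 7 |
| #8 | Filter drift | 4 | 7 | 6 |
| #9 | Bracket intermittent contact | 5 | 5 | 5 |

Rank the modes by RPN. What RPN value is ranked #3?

180

RPN = Severity × Occurrence × Detection:
  #1: 6 × 8 × 3 = 144
  #2: 3 × 10 × 3 = 90
  #3: 10 × 6 × 2 = 120
  #4: 3 × 6 × 10 = 180
  #5: 9 × 7 × 10 = 630
  #6: 10 × 2 × 8 = 160
  #7: 4 × 10 × 7 = 280
  #8: 7 × 4 × 6 = 168
  #9: 5 × 5 × 5 = 125
Sorted descending: 630, 280, 180, 168, 160, 144, 125, 120, 90.
The third-highest RPN is 180 (#4).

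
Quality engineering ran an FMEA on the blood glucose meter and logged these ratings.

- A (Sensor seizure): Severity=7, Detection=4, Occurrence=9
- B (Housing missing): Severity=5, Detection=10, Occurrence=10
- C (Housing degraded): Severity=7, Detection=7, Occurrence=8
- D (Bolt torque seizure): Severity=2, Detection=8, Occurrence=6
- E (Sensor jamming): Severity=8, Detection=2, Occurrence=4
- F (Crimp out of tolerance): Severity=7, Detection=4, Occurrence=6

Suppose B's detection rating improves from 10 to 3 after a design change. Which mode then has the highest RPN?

RPN = Severity × Occurrence × Detection:
  A: 7 × 9 × 4 = 252
  B: 5 × 10 × 10 = 500
  C: 7 × 8 × 7 = 392
  D: 2 × 6 × 8 = 96
  E: 8 × 4 × 2 = 64
  F: 7 × 6 × 4 = 168
After action: B → 5 × 10 × 3 = 150.
Revised RPNs: C=392, A=252, F=168, B=150, D=96, E=64.
Highest is now C (392).

C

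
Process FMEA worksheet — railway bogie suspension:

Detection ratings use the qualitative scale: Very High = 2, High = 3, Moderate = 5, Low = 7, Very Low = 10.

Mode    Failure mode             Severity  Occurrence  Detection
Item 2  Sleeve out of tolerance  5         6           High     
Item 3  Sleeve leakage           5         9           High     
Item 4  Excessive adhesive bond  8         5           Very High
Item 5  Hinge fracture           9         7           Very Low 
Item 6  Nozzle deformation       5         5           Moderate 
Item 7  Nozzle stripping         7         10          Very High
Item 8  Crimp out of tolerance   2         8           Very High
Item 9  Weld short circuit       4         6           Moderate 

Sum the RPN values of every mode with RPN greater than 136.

RPN = Severity × Occurrence × Detection:
  Item 2: 5 × 6 × 3 = 90
  Item 3: 5 × 9 × 3 = 135
  Item 4: 8 × 5 × 2 = 80
  Item 5: 9 × 7 × 10 = 630
  Item 6: 5 × 5 × 5 = 125
  Item 7: 7 × 10 × 2 = 140
  Item 8: 2 × 8 × 2 = 32
  Item 9: 4 × 6 × 5 = 120
RPN > 136: Item 5 (630), Item 7 (140).
Sum: 630 + 140 = 770.

770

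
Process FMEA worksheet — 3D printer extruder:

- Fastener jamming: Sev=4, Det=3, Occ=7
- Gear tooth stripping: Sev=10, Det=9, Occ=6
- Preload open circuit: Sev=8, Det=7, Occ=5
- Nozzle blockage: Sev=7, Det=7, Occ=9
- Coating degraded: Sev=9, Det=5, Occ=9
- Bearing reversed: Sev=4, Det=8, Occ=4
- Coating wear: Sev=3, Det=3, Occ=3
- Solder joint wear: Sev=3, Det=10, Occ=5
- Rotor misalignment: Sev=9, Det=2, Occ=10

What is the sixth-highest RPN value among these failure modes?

RPN = Severity × Occurrence × Detection:
  Fastener jamming: 4 × 7 × 3 = 84
  Gear tooth stripping: 10 × 6 × 9 = 540
  Preload open circuit: 8 × 5 × 7 = 280
  Nozzle blockage: 7 × 9 × 7 = 441
  Coating degraded: 9 × 9 × 5 = 405
  Bearing reversed: 4 × 4 × 8 = 128
  Coating wear: 3 × 3 × 3 = 27
  Solder joint wear: 3 × 5 × 10 = 150
  Rotor misalignment: 9 × 10 × 2 = 180
Sorted descending: 540, 441, 405, 280, 180, 150, 128, 84, 27.
The sixth-highest RPN is 150 (Solder joint wear).

150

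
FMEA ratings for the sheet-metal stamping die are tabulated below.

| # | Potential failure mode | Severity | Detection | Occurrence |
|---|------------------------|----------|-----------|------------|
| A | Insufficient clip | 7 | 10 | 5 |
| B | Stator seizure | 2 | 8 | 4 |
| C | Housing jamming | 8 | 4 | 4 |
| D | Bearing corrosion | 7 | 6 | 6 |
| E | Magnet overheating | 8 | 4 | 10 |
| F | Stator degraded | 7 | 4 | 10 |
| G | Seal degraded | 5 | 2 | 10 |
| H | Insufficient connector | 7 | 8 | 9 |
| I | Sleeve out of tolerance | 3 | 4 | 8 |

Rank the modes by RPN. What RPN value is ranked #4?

RPN = Severity × Occurrence × Detection:
  A: 7 × 5 × 10 = 350
  B: 2 × 4 × 8 = 64
  C: 8 × 4 × 4 = 128
  D: 7 × 6 × 6 = 252
  E: 8 × 10 × 4 = 320
  F: 7 × 10 × 4 = 280
  G: 5 × 10 × 2 = 100
  H: 7 × 9 × 8 = 504
  I: 3 × 8 × 4 = 96
Sorted descending: 504, 350, 320, 280, 252, 128, 100, 96, 64.
The fourth-highest RPN is 280 (F).

280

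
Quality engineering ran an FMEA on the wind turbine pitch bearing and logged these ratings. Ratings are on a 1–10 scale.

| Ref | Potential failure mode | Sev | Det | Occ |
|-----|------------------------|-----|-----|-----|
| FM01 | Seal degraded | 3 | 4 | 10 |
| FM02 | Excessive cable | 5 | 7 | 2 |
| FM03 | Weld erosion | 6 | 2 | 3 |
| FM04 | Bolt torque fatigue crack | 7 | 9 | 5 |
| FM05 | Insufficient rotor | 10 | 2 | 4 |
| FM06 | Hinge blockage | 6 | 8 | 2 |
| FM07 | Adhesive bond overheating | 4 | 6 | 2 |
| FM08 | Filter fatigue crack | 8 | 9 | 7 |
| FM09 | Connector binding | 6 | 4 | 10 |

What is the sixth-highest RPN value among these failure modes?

RPN = Severity × Occurrence × Detection:
  FM01: 3 × 10 × 4 = 120
  FM02: 5 × 2 × 7 = 70
  FM03: 6 × 3 × 2 = 36
  FM04: 7 × 5 × 9 = 315
  FM05: 10 × 4 × 2 = 80
  FM06: 6 × 2 × 8 = 96
  FM07: 4 × 2 × 6 = 48
  FM08: 8 × 7 × 9 = 504
  FM09: 6 × 10 × 4 = 240
Sorted descending: 504, 315, 240, 120, 96, 80, 70, 48, 36.
The sixth-highest RPN is 80 (FM05).

80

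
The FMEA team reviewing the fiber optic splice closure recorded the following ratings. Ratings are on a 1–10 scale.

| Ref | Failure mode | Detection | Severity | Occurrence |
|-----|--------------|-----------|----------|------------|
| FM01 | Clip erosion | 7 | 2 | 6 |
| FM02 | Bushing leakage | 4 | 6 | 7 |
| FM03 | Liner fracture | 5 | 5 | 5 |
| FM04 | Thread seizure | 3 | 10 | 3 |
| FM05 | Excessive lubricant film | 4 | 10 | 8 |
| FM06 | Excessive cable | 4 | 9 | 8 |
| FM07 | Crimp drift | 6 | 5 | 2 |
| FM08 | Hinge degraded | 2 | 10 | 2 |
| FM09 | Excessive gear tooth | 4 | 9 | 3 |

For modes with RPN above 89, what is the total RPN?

1099

RPN = Severity × Occurrence × Detection:
  FM01: 2 × 6 × 7 = 84
  FM02: 6 × 7 × 4 = 168
  FM03: 5 × 5 × 5 = 125
  FM04: 10 × 3 × 3 = 90
  FM05: 10 × 8 × 4 = 320
  FM06: 9 × 8 × 4 = 288
  FM07: 5 × 2 × 6 = 60
  FM08: 10 × 2 × 2 = 40
  FM09: 9 × 3 × 4 = 108
RPN > 89: FM02 (168), FM03 (125), FM04 (90), FM05 (320), FM06 (288), FM09 (108).
Sum: 168 + 125 + 90 + 320 + 288 + 108 = 1099.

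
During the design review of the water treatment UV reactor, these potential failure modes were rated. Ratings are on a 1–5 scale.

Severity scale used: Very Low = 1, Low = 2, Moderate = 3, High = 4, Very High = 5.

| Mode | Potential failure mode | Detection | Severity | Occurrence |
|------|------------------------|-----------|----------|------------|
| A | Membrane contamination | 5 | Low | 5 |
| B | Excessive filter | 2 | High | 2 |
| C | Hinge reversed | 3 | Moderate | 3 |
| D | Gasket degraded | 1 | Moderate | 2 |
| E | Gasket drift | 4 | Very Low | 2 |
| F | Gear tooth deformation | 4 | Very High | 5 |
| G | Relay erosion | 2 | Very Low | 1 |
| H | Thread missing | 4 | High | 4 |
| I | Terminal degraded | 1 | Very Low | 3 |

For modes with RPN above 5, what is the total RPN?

271

RPN = Severity × Occurrence × Detection:
  A: 2 × 5 × 5 = 50
  B: 4 × 2 × 2 = 16
  C: 3 × 3 × 3 = 27
  D: 3 × 2 × 1 = 6
  E: 1 × 2 × 4 = 8
  F: 5 × 5 × 4 = 100
  G: 1 × 1 × 2 = 2
  H: 4 × 4 × 4 = 64
  I: 1 × 3 × 1 = 3
RPN > 5: A (50), B (16), C (27), D (6), E (8), F (100), H (64).
Sum: 50 + 16 + 27 + 6 + 8 + 100 + 64 = 271.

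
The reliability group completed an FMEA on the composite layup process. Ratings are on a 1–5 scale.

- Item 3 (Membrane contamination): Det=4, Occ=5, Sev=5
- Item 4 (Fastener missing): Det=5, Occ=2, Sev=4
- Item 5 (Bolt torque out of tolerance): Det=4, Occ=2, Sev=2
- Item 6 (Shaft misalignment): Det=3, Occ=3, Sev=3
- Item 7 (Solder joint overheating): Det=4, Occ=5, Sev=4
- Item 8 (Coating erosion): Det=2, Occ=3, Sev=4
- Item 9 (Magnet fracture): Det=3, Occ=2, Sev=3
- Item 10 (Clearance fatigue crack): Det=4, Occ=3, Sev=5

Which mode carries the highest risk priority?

Item 3

RPN = Severity × Occurrence × Detection:
  Item 3: 5 × 5 × 4 = 100
  Item 4: 4 × 2 × 5 = 40
  Item 5: 2 × 2 × 4 = 16
  Item 6: 3 × 3 × 3 = 27
  Item 7: 4 × 5 × 4 = 80
  Item 8: 4 × 3 × 2 = 24
  Item 9: 3 × 2 × 3 = 18
  Item 10: 5 × 3 × 4 = 60
Highest RPN is 100 → Item 3.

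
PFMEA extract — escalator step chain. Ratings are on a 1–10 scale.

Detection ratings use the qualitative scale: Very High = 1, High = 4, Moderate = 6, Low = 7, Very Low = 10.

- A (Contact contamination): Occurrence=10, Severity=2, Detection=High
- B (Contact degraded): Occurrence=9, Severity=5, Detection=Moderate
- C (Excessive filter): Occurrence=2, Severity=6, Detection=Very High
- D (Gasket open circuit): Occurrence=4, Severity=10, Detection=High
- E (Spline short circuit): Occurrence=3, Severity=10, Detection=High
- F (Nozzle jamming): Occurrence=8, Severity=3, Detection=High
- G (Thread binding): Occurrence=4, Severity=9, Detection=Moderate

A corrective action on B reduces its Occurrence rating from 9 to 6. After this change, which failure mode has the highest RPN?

RPN = Severity × Occurrence × Detection:
  A: 2 × 10 × 4 = 80
  B: 5 × 9 × 6 = 270
  C: 6 × 2 × 1 = 12
  D: 10 × 4 × 4 = 160
  E: 10 × 3 × 4 = 120
  F: 3 × 8 × 4 = 96
  G: 9 × 4 × 6 = 216
After action: B → 5 × 6 × 6 = 180.
Revised RPNs: G=216, B=180, D=160, E=120, F=96, A=80, C=12.
Highest is now G (216).

G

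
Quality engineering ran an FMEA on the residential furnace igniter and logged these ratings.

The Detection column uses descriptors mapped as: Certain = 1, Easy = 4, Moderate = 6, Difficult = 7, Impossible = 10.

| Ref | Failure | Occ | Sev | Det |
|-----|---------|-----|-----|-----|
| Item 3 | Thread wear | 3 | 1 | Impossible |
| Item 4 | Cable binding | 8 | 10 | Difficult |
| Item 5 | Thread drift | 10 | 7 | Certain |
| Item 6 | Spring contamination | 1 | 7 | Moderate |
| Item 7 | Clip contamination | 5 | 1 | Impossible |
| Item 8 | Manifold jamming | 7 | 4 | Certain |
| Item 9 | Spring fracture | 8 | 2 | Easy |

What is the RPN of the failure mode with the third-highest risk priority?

64

RPN = Severity × Occurrence × Detection:
  Item 3: 1 × 3 × 10 = 30
  Item 4: 10 × 8 × 7 = 560
  Item 5: 7 × 10 × 1 = 70
  Item 6: 7 × 1 × 6 = 42
  Item 7: 1 × 5 × 10 = 50
  Item 8: 4 × 7 × 1 = 28
  Item 9: 2 × 8 × 4 = 64
Sorted descending: 560, 70, 64, 50, 42, 30, 28.
The third-highest RPN is 64 (Item 9).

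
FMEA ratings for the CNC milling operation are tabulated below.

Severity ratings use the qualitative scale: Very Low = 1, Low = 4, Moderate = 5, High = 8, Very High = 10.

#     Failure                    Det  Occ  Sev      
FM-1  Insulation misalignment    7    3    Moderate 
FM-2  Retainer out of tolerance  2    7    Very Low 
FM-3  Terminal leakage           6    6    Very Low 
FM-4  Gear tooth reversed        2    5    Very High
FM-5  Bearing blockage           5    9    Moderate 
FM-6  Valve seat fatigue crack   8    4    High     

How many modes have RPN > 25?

RPN = Severity × Occurrence × Detection:
  FM-1: 5 × 3 × 7 = 105
  FM-2: 1 × 7 × 2 = 14
  FM-3: 1 × 6 × 6 = 36
  FM-4: 10 × 5 × 2 = 100
  FM-5: 5 × 9 × 5 = 225
  FM-6: 8 × 4 × 8 = 256
Modes with RPN > 25: FM-1 (105), FM-3 (36), FM-4 (100), FM-5 (225), FM-6 (256) → 5.

5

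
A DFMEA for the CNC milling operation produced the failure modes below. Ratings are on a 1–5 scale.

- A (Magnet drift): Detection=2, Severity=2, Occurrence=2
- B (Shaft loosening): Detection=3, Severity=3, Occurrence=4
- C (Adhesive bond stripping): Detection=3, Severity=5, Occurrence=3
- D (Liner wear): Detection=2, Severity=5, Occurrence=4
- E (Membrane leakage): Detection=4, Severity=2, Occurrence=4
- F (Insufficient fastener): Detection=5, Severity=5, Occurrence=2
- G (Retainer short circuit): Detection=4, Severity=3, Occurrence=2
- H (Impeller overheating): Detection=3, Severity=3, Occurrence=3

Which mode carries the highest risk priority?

RPN = Severity × Occurrence × Detection:
  A: 2 × 2 × 2 = 8
  B: 3 × 4 × 3 = 36
  C: 5 × 3 × 3 = 45
  D: 5 × 4 × 2 = 40
  E: 2 × 4 × 4 = 32
  F: 5 × 2 × 5 = 50
  G: 3 × 2 × 4 = 24
  H: 3 × 3 × 3 = 27
Highest RPN is 50 → F.

F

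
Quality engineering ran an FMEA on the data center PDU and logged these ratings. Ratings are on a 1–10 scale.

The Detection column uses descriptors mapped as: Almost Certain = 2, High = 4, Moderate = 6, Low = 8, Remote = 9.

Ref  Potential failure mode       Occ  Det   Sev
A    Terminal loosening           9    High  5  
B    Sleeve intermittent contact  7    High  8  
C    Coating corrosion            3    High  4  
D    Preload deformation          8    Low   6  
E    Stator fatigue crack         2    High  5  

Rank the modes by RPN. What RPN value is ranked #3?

180

RPN = Severity × Occurrence × Detection:
  A: 5 × 9 × 4 = 180
  B: 8 × 7 × 4 = 224
  C: 4 × 3 × 4 = 48
  D: 6 × 8 × 8 = 384
  E: 5 × 2 × 4 = 40
Sorted descending: 384, 224, 180, 48, 40.
The third-highest RPN is 180 (A).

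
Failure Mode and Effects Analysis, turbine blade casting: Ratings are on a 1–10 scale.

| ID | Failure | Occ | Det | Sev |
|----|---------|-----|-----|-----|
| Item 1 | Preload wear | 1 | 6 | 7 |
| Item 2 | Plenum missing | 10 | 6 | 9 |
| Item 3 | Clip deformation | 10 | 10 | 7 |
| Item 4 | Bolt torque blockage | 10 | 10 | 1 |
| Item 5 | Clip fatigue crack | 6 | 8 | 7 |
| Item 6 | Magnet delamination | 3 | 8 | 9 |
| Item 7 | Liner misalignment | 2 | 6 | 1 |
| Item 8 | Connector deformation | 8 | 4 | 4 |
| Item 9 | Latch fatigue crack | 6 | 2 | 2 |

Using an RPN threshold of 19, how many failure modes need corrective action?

RPN = Severity × Occurrence × Detection:
  Item 1: 7 × 1 × 6 = 42
  Item 2: 9 × 10 × 6 = 540
  Item 3: 7 × 10 × 10 = 700
  Item 4: 1 × 10 × 10 = 100
  Item 5: 7 × 6 × 8 = 336
  Item 6: 9 × 3 × 8 = 216
  Item 7: 1 × 2 × 6 = 12
  Item 8: 4 × 8 × 4 = 128
  Item 9: 2 × 6 × 2 = 24
Modes with RPN ≥ 19: Item 1 (42), Item 2 (540), Item 3 (700), Item 4 (100), Item 5 (336), Item 6 (216), Item 8 (128), Item 9 (24) → 8.

8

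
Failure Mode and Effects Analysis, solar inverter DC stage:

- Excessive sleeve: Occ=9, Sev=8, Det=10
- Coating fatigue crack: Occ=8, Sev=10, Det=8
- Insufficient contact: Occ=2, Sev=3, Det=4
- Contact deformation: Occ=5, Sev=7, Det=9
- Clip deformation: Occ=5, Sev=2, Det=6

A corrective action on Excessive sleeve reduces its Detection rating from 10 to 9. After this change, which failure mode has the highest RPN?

RPN = Severity × Occurrence × Detection:
  Excessive sleeve: 8 × 9 × 10 = 720
  Coating fatigue crack: 10 × 8 × 8 = 640
  Insufficient contact: 3 × 2 × 4 = 24
  Contact deformation: 7 × 5 × 9 = 315
  Clip deformation: 2 × 5 × 6 = 60
After action: Excessive sleeve → 8 × 9 × 9 = 648.
Revised RPNs: Excessive sleeve=648, Coating fatigue crack=640, Contact deformation=315, Clip deformation=60, Insufficient contact=24.
Highest is now Excessive sleeve (648).

Excessive sleeve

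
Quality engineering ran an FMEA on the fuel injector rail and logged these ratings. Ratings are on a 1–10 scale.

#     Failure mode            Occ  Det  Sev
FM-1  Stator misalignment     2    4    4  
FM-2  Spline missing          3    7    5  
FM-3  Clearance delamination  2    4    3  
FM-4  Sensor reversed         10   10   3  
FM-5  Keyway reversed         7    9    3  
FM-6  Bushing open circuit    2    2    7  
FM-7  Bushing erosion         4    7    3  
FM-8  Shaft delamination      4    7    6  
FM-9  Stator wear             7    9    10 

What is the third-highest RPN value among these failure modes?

189

RPN = Severity × Occurrence × Detection:
  FM-1: 4 × 2 × 4 = 32
  FM-2: 5 × 3 × 7 = 105
  FM-3: 3 × 2 × 4 = 24
  FM-4: 3 × 10 × 10 = 300
  FM-5: 3 × 7 × 9 = 189
  FM-6: 7 × 2 × 2 = 28
  FM-7: 3 × 4 × 7 = 84
  FM-8: 6 × 4 × 7 = 168
  FM-9: 10 × 7 × 9 = 630
Sorted descending: 630, 300, 189, 168, 105, 84, 32, 28, 24.
The third-highest RPN is 189 (FM-5).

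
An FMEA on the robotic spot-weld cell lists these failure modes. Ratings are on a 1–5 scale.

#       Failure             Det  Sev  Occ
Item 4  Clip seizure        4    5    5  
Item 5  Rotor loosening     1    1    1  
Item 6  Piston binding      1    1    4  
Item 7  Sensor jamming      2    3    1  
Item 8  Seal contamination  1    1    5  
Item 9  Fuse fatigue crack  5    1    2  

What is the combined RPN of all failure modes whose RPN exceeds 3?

RPN = Severity × Occurrence × Detection:
  Item 4: 5 × 5 × 4 = 100
  Item 5: 1 × 1 × 1 = 1
  Item 6: 1 × 4 × 1 = 4
  Item 7: 3 × 1 × 2 = 6
  Item 8: 1 × 5 × 1 = 5
  Item 9: 1 × 2 × 5 = 10
RPN > 3: Item 4 (100), Item 6 (4), Item 7 (6), Item 8 (5), Item 9 (10).
Sum: 100 + 4 + 6 + 5 + 10 = 125.

125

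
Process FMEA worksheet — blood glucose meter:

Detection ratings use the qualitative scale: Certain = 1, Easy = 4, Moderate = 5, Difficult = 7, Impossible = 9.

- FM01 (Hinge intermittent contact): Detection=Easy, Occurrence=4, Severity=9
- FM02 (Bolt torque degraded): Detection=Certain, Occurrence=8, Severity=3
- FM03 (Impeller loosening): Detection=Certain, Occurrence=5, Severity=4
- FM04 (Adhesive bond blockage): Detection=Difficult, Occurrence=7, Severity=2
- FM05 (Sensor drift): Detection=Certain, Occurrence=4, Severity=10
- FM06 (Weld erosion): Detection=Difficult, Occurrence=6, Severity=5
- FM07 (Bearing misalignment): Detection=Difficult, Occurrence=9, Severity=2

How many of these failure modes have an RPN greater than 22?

6

RPN = Severity × Occurrence × Detection:
  FM01: 9 × 4 × 4 = 144
  FM02: 3 × 8 × 1 = 24
  FM03: 4 × 5 × 1 = 20
  FM04: 2 × 7 × 7 = 98
  FM05: 10 × 4 × 1 = 40
  FM06: 5 × 6 × 7 = 210
  FM07: 2 × 9 × 7 = 126
Modes with RPN > 22: FM01 (144), FM02 (24), FM04 (98), FM05 (40), FM06 (210), FM07 (126) → 6.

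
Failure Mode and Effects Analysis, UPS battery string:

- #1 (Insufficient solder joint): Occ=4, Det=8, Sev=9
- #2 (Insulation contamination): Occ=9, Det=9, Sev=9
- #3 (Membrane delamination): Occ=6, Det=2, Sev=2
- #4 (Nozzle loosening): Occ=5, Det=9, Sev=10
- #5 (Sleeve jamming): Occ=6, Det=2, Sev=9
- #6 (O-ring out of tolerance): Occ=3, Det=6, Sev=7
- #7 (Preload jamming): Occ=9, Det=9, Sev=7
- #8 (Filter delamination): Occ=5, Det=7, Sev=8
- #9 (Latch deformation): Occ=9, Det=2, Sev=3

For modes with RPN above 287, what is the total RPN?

RPN = Severity × Occurrence × Detection:
  #1: 9 × 4 × 8 = 288
  #2: 9 × 9 × 9 = 729
  #3: 2 × 6 × 2 = 24
  #4: 10 × 5 × 9 = 450
  #5: 9 × 6 × 2 = 108
  #6: 7 × 3 × 6 = 126
  #7: 7 × 9 × 9 = 567
  #8: 8 × 5 × 7 = 280
  #9: 3 × 9 × 2 = 54
RPN > 287: #1 (288), #2 (729), #4 (450), #7 (567).
Sum: 288 + 729 + 450 + 567 = 2034.

2034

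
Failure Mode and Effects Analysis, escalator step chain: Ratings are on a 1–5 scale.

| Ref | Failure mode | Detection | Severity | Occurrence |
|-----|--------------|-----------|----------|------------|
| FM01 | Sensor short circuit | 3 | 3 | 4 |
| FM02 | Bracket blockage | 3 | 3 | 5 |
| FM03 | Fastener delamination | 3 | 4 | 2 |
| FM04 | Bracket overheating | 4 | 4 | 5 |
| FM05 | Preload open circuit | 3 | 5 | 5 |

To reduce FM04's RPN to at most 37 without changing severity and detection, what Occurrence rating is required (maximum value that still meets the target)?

2

FM04: S=4, O=5, D=4 → current RPN = 80.
Fixed product = 16. Need 16 × O ≤ 37, so O ≤ 37/16 = 2.31.
Maximum integer Occurrence rating = 2 (gives RPN 32; O=3 would give 48 > 37).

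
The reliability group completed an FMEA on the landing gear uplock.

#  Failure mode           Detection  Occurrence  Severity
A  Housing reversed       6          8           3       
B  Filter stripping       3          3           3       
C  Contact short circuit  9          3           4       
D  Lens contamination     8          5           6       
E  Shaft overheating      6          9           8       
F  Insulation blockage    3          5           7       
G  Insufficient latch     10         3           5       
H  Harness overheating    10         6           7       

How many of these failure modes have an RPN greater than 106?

RPN = Severity × Occurrence × Detection:
  A: 3 × 8 × 6 = 144
  B: 3 × 3 × 3 = 27
  C: 4 × 3 × 9 = 108
  D: 6 × 5 × 8 = 240
  E: 8 × 9 × 6 = 432
  F: 7 × 5 × 3 = 105
  G: 5 × 3 × 10 = 150
  H: 7 × 6 × 10 = 420
Modes with RPN > 106: A (144), C (108), D (240), E (432), G (150), H (420) → 6.

6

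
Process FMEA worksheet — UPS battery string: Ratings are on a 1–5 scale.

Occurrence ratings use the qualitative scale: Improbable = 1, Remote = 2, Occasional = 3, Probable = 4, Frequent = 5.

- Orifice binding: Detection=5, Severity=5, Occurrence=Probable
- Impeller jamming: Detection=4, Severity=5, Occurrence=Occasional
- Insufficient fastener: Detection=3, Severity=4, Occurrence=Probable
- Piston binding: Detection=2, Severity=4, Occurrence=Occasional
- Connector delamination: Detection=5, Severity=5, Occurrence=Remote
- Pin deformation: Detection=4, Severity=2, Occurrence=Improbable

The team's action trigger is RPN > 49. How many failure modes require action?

RPN = Severity × Occurrence × Detection:
  Orifice binding: 5 × 4 × 5 = 100
  Impeller jamming: 5 × 3 × 4 = 60
  Insufficient fastener: 4 × 4 × 3 = 48
  Piston binding: 4 × 3 × 2 = 24
  Connector delamination: 5 × 2 × 5 = 50
  Pin deformation: 2 × 1 × 4 = 8
Modes with RPN > 49: Orifice binding (100), Impeller jamming (60), Connector delamination (50) → 3.

3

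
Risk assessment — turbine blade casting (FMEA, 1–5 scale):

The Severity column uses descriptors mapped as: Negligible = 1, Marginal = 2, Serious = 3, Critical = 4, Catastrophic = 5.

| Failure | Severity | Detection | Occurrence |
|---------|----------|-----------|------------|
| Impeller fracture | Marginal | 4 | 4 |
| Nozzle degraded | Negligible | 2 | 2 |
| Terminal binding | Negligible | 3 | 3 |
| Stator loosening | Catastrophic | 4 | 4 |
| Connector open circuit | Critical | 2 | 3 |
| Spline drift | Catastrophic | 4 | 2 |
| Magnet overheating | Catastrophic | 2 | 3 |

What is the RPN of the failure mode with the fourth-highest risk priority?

RPN = Severity × Occurrence × Detection:
  Impeller fracture: 2 × 4 × 4 = 32
  Nozzle degraded: 1 × 2 × 2 = 4
  Terminal binding: 1 × 3 × 3 = 9
  Stator loosening: 5 × 4 × 4 = 80
  Connector open circuit: 4 × 3 × 2 = 24
  Spline drift: 5 × 2 × 4 = 40
  Magnet overheating: 5 × 3 × 2 = 30
Sorted descending: 80, 40, 32, 30, 24, 9, 4.
The fourth-highest RPN is 30 (Magnet overheating).

30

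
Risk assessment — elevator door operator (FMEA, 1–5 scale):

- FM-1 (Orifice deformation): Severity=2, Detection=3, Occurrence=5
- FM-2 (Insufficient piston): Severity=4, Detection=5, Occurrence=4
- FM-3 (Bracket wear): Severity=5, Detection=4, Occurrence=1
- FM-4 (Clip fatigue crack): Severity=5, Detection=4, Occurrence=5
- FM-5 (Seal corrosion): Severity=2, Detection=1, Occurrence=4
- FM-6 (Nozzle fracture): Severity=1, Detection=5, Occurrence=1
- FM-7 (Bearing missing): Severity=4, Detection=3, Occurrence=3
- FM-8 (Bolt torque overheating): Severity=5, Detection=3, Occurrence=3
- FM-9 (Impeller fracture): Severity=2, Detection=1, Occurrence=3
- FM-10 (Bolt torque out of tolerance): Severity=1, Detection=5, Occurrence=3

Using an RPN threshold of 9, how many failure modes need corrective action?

7

RPN = Severity × Occurrence × Detection:
  FM-1: 2 × 5 × 3 = 30
  FM-2: 4 × 4 × 5 = 80
  FM-3: 5 × 1 × 4 = 20
  FM-4: 5 × 5 × 4 = 100
  FM-5: 2 × 4 × 1 = 8
  FM-6: 1 × 1 × 5 = 5
  FM-7: 4 × 3 × 3 = 36
  FM-8: 5 × 3 × 3 = 45
  FM-9: 2 × 3 × 1 = 6
  FM-10: 1 × 3 × 5 = 15
Modes with RPN ≥ 9: FM-1 (30), FM-2 (80), FM-3 (20), FM-4 (100), FM-7 (36), FM-8 (45), FM-10 (15) → 7.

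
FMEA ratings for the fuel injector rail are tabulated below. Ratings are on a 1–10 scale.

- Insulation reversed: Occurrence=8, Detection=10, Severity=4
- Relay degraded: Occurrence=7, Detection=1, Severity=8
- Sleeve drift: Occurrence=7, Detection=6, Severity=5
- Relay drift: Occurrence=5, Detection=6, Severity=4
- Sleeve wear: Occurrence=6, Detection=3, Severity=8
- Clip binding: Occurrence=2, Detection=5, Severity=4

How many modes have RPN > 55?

RPN = Severity × Occurrence × Detection:
  Insulation reversed: 4 × 8 × 10 = 320
  Relay degraded: 8 × 7 × 1 = 56
  Sleeve drift: 5 × 7 × 6 = 210
  Relay drift: 4 × 5 × 6 = 120
  Sleeve wear: 8 × 6 × 3 = 144
  Clip binding: 4 × 2 × 5 = 40
Modes with RPN > 55: Insulation reversed (320), Relay degraded (56), Sleeve drift (210), Relay drift (120), Sleeve wear (144) → 5.

5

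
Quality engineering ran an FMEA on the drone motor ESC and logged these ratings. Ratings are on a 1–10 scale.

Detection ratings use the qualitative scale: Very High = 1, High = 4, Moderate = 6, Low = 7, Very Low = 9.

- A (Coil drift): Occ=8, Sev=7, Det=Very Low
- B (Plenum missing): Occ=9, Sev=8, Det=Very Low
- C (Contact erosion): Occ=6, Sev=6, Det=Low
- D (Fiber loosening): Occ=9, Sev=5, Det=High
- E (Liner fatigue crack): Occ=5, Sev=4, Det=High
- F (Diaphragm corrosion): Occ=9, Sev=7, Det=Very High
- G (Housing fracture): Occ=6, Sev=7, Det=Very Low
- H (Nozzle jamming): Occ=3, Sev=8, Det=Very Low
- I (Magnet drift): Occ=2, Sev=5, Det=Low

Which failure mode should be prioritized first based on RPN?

B

RPN = Severity × Occurrence × Detection:
  A: 7 × 8 × 9 = 504
  B: 8 × 9 × 9 = 648
  C: 6 × 6 × 7 = 252
  D: 5 × 9 × 4 = 180
  E: 4 × 5 × 4 = 80
  F: 7 × 9 × 1 = 63
  G: 7 × 6 × 9 = 378
  H: 8 × 3 × 9 = 216
  I: 5 × 2 × 7 = 70
Highest RPN is 648 → B.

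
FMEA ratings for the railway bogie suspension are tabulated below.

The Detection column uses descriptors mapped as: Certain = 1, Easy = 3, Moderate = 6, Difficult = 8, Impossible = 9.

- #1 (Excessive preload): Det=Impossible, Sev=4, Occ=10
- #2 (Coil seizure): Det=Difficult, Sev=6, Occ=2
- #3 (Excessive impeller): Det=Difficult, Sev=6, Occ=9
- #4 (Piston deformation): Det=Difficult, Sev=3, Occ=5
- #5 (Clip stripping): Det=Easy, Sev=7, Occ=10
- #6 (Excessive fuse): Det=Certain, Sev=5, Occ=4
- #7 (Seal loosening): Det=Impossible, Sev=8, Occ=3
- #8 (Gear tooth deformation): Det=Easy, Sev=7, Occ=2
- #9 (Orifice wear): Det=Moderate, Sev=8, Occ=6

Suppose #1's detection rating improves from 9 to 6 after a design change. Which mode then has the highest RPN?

#3

RPN = Severity × Occurrence × Detection:
  #1: 4 × 10 × 9 = 360
  #2: 6 × 2 × 8 = 96
  #3: 6 × 9 × 8 = 432
  #4: 3 × 5 × 8 = 120
  #5: 7 × 10 × 3 = 210
  #6: 5 × 4 × 1 = 20
  #7: 8 × 3 × 9 = 216
  #8: 7 × 2 × 3 = 42
  #9: 8 × 6 × 6 = 288
After action: #1 → 4 × 10 × 6 = 240.
Revised RPNs: #3=432, #9=288, #1=240, #7=216, #5=210, #4=120, #2=96, #8=42, #6=20.
Highest is now #3 (432).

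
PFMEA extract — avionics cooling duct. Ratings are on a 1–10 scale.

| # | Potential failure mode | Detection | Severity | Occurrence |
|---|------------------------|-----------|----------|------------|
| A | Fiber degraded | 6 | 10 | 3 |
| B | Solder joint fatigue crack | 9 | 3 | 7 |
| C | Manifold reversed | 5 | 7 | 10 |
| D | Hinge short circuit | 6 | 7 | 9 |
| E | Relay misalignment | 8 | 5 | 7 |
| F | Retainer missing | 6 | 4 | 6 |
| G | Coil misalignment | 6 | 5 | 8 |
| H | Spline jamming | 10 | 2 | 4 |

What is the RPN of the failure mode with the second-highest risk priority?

RPN = Severity × Occurrence × Detection:
  A: 10 × 3 × 6 = 180
  B: 3 × 7 × 9 = 189
  C: 7 × 10 × 5 = 350
  D: 7 × 9 × 6 = 378
  E: 5 × 7 × 8 = 280
  F: 4 × 6 × 6 = 144
  G: 5 × 8 × 6 = 240
  H: 2 × 4 × 10 = 80
Sorted descending: 378, 350, 280, 240, 189, 180, 144, 80.
The second-highest RPN is 350 (C).

350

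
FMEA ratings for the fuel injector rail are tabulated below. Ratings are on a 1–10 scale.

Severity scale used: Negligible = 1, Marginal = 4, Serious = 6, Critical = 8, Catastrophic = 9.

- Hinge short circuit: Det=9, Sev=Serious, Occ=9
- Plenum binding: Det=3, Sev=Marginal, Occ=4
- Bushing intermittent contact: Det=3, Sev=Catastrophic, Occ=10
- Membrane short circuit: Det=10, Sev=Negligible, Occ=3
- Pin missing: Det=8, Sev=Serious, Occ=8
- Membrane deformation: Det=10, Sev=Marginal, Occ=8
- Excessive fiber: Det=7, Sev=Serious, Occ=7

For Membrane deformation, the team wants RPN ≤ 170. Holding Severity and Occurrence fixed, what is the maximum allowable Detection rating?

5

Membrane deformation: S=4, O=8, D=10 → current RPN = 320.
Fixed product = 32. Need 32 × D ≤ 170, so D ≤ 170/32 = 5.31.
Maximum integer Detection rating = 5 (gives RPN 160; D=6 would give 192 > 170).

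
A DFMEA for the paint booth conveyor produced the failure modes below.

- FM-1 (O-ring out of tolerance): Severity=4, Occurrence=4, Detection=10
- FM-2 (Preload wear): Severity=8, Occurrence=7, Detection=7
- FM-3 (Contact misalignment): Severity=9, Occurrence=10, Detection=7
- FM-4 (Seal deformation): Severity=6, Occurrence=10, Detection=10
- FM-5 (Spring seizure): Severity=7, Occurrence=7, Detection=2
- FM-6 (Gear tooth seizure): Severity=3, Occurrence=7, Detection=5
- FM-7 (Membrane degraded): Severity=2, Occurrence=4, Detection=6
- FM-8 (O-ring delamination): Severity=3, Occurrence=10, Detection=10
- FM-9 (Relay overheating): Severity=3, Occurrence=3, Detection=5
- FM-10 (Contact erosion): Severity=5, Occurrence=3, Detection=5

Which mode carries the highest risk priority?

FM-3

RPN = Severity × Occurrence × Detection:
  FM-1: 4 × 4 × 10 = 160
  FM-2: 8 × 7 × 7 = 392
  FM-3: 9 × 10 × 7 = 630
  FM-4: 6 × 10 × 10 = 600
  FM-5: 7 × 7 × 2 = 98
  FM-6: 3 × 7 × 5 = 105
  FM-7: 2 × 4 × 6 = 48
  FM-8: 3 × 10 × 10 = 300
  FM-9: 3 × 3 × 5 = 45
  FM-10: 5 × 3 × 5 = 75
Highest RPN is 630 → FM-3.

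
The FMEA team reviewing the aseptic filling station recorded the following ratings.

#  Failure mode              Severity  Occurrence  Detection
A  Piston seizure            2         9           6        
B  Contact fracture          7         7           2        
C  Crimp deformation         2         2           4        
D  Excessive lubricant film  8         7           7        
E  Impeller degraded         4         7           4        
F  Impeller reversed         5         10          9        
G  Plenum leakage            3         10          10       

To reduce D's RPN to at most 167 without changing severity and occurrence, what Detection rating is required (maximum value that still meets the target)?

D: S=8, O=7, D=7 → current RPN = 392.
Fixed product = 56. Need 56 × D ≤ 167, so D ≤ 167/56 = 2.98.
Maximum integer Detection rating = 2 (gives RPN 112; D=3 would give 168 > 167).

2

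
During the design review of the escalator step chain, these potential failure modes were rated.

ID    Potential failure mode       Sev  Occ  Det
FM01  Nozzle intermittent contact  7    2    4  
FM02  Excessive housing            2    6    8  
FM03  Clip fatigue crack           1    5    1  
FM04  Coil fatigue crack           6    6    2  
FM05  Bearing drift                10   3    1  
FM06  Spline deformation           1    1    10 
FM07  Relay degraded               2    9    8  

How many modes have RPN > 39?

4

RPN = Severity × Occurrence × Detection:
  FM01: 7 × 2 × 4 = 56
  FM02: 2 × 6 × 8 = 96
  FM03: 1 × 5 × 1 = 5
  FM04: 6 × 6 × 2 = 72
  FM05: 10 × 3 × 1 = 30
  FM06: 1 × 1 × 10 = 10
  FM07: 2 × 9 × 8 = 144
Modes with RPN > 39: FM01 (56), FM02 (96), FM04 (72), FM07 (144) → 4.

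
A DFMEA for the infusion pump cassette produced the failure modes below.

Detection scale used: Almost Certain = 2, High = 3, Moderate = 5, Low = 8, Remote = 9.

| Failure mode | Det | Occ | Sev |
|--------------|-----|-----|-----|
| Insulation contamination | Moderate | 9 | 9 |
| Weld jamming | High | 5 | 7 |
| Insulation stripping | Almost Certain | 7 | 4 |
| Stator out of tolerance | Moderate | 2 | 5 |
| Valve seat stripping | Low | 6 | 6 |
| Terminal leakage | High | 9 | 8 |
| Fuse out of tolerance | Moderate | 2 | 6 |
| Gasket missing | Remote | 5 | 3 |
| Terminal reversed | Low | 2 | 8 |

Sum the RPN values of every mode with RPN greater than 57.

1337

RPN = Severity × Occurrence × Detection:
  Insulation contamination: 9 × 9 × 5 = 405
  Weld jamming: 7 × 5 × 3 = 105
  Insulation stripping: 4 × 7 × 2 = 56
  Stator out of tolerance: 5 × 2 × 5 = 50
  Valve seat stripping: 6 × 6 × 8 = 288
  Terminal leakage: 8 × 9 × 3 = 216
  Fuse out of tolerance: 6 × 2 × 5 = 60
  Gasket missing: 3 × 5 × 9 = 135
  Terminal reversed: 8 × 2 × 8 = 128
RPN > 57: Insulation contamination (405), Weld jamming (105), Valve seat stripping (288), Terminal leakage (216), Fuse out of tolerance (60), Gasket missing (135), Terminal reversed (128).
Sum: 405 + 105 + 288 + 216 + 60 + 135 + 128 = 1337.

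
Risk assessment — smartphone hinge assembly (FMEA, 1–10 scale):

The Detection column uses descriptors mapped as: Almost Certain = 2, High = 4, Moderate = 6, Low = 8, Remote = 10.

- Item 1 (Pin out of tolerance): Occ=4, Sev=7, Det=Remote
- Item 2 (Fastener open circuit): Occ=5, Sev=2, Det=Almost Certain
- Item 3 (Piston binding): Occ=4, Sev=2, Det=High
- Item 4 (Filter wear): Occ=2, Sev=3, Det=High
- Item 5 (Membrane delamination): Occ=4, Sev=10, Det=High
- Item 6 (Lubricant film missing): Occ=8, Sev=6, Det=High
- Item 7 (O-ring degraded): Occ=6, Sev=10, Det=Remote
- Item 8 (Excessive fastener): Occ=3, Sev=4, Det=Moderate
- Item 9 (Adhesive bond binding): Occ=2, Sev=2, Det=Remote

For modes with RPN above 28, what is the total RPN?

1376

RPN = Severity × Occurrence × Detection:
  Item 1: 7 × 4 × 10 = 280
  Item 2: 2 × 5 × 2 = 20
  Item 3: 2 × 4 × 4 = 32
  Item 4: 3 × 2 × 4 = 24
  Item 5: 10 × 4 × 4 = 160
  Item 6: 6 × 8 × 4 = 192
  Item 7: 10 × 6 × 10 = 600
  Item 8: 4 × 3 × 6 = 72
  Item 9: 2 × 2 × 10 = 40
RPN > 28: Item 1 (280), Item 3 (32), Item 5 (160), Item 6 (192), Item 7 (600), Item 8 (72), Item 9 (40).
Sum: 280 + 32 + 160 + 192 + 600 + 72 + 40 = 1376.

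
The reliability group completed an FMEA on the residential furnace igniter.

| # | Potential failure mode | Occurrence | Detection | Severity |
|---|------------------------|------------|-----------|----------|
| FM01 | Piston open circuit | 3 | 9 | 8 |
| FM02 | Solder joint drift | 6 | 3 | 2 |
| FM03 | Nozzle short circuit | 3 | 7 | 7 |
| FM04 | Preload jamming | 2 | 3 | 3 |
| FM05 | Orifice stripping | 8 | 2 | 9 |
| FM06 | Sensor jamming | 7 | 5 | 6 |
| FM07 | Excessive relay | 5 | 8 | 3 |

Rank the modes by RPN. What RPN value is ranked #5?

RPN = Severity × Occurrence × Detection:
  FM01: 8 × 3 × 9 = 216
  FM02: 2 × 6 × 3 = 36
  FM03: 7 × 3 × 7 = 147
  FM04: 3 × 2 × 3 = 18
  FM05: 9 × 8 × 2 = 144
  FM06: 6 × 7 × 5 = 210
  FM07: 3 × 5 × 8 = 120
Sorted descending: 216, 210, 147, 144, 120, 36, 18.
The fifth-highest RPN is 120 (FM07).

120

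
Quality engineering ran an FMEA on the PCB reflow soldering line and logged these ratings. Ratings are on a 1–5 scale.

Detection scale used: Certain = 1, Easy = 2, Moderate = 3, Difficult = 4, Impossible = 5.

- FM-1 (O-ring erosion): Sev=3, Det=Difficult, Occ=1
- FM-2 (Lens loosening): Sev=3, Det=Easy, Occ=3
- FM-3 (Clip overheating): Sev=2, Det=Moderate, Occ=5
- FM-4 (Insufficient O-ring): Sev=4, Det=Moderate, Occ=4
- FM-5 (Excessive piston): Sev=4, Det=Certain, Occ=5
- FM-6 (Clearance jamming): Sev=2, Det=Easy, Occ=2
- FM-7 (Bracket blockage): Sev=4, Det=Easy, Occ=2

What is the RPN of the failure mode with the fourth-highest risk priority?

RPN = Severity × Occurrence × Detection:
  FM-1: 3 × 1 × 4 = 12
  FM-2: 3 × 3 × 2 = 18
  FM-3: 2 × 5 × 3 = 30
  FM-4: 4 × 4 × 3 = 48
  FM-5: 4 × 5 × 1 = 20
  FM-6: 2 × 2 × 2 = 8
  FM-7: 4 × 2 × 2 = 16
Sorted descending: 48, 30, 20, 18, 16, 12, 8.
The fourth-highest RPN is 18 (FM-2).

18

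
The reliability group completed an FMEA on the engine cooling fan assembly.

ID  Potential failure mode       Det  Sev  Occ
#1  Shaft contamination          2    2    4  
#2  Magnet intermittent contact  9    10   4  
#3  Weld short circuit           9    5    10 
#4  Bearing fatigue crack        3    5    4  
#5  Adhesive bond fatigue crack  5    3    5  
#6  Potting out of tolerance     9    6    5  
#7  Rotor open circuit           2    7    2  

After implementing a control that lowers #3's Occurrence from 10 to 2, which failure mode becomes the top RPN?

#2

RPN = Severity × Occurrence × Detection:
  #1: 2 × 4 × 2 = 16
  #2: 10 × 4 × 9 = 360
  #3: 5 × 10 × 9 = 450
  #4: 5 × 4 × 3 = 60
  #5: 3 × 5 × 5 = 75
  #6: 6 × 5 × 9 = 270
  #7: 7 × 2 × 2 = 28
After action: #3 → 5 × 2 × 9 = 90.
Revised RPNs: #2=360, #6=270, #3=90, #5=75, #4=60, #7=28, #1=16.
Highest is now #2 (360).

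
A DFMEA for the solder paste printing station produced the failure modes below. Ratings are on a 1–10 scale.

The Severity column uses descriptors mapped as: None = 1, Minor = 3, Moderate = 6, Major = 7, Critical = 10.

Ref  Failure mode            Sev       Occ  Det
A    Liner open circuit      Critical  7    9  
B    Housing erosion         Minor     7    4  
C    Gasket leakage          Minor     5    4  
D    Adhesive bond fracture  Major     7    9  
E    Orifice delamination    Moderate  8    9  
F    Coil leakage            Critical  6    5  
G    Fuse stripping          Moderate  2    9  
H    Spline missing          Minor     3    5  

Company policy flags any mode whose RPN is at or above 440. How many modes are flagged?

RPN = Severity × Occurrence × Detection:
  A: 10 × 7 × 9 = 630
  B: 3 × 7 × 4 = 84
  C: 3 × 5 × 4 = 60
  D: 7 × 7 × 9 = 441
  E: 6 × 8 × 9 = 432
  F: 10 × 6 × 5 = 300
  G: 6 × 2 × 9 = 108
  H: 3 × 3 × 5 = 45
Modes with RPN ≥ 440: A (630), D (441) → 2.

2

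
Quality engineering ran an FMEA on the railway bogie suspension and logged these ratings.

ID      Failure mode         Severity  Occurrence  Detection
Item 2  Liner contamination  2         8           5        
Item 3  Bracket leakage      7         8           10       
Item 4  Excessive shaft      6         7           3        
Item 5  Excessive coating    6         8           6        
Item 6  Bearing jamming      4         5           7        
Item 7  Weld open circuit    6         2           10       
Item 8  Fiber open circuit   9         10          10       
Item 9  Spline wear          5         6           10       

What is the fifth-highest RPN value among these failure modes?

RPN = Severity × Occurrence × Detection:
  Item 2: 2 × 8 × 5 = 80
  Item 3: 7 × 8 × 10 = 560
  Item 4: 6 × 7 × 3 = 126
  Item 5: 6 × 8 × 6 = 288
  Item 6: 4 × 5 × 7 = 140
  Item 7: 6 × 2 × 10 = 120
  Item 8: 9 × 10 × 10 = 900
  Item 9: 5 × 6 × 10 = 300
Sorted descending: 900, 560, 300, 288, 140, 126, 120, 80.
The fifth-highest RPN is 140 (Item 6).

140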